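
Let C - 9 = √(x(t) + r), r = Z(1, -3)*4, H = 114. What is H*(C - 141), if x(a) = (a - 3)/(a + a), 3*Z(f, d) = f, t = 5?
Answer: -15048 + 38*√345/5 ≈ -14907.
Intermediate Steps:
Z(f, d) = f/3
x(a) = (-3 + a)/(2*a) (x(a) = (-3 + a)/((2*a)) = (-3 + a)*(1/(2*a)) = (-3 + a)/(2*a))
r = 4/3 (r = ((⅓)*1)*4 = (⅓)*4 = 4/3 ≈ 1.3333)
C = 9 + √345/15 (C = 9 + √((½)*(-3 + 5)/5 + 4/3) = 9 + √((½)*(⅕)*2 + 4/3) = 9 + √(⅕ + 4/3) = 9 + √(23/15) = 9 + √345/15 ≈ 10.238)
H*(C - 141) = 114*((9 + √345/15) - 141) = 114*(-132 + √345/15) = -15048 + 38*√345/5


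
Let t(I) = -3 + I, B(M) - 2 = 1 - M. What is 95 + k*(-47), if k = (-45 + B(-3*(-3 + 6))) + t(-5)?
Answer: 2022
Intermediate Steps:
B(M) = 3 - M (B(M) = 2 + (1 - M) = 3 - M)
k = -41 (k = (-45 + (3 - (-3)*(-3 + 6))) + (-3 - 5) = (-45 + (3 - (-3)*3)) - 8 = (-45 + (3 - 1*(-9))) - 8 = (-45 + (3 + 9)) - 8 = (-45 + 12) - 8 = -33 - 8 = -41)
95 + k*(-47) = 95 - 41*(-47) = 95 + 1927 = 2022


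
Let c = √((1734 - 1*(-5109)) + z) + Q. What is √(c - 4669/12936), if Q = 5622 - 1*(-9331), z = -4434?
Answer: √(12766204374 + 853776*√2409)/924 ≈ 122.48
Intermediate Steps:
Q = 14953 (Q = 5622 + 9331 = 14953)
c = 14953 + √2409 (c = √((1734 - 1*(-5109)) - 4434) + 14953 = √((1734 + 5109) - 4434) + 14953 = √(6843 - 4434) + 14953 = √2409 + 14953 = 14953 + √2409 ≈ 15002.)
√(c - 4669/12936) = √((14953 + √2409) - 4669/12936) = √((14953 + √2409) - 4669*1/12936) = √((14953 + √2409) - 667/1848) = √(27632477/1848 + √2409)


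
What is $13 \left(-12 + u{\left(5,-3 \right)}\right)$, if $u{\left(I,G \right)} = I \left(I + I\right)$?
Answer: $494$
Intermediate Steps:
$u{\left(I,G \right)} = 2 I^{2}$ ($u{\left(I,G \right)} = I 2 I = 2 I^{2}$)
$13 \left(-12 + u{\left(5,-3 \right)}\right) = 13 \left(-12 + 2 \cdot 5^{2}\right) = 13 \left(-12 + 2 \cdot 25\right) = 13 \left(-12 + 50\right) = 13 \cdot 38 = 494$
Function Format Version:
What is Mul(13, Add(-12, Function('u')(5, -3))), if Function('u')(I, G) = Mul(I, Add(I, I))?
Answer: 494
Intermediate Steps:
Function('u')(I, G) = Mul(2, Pow(I, 2)) (Function('u')(I, G) = Mul(I, Mul(2, I)) = Mul(2, Pow(I, 2)))
Mul(13, Add(-12, Function('u')(5, -3))) = Mul(13, Add(-12, Mul(2, Pow(5, 2)))) = Mul(13, Add(-12, Mul(2, 25))) = Mul(13, Add(-12, 50)) = Mul(13, 38) = 494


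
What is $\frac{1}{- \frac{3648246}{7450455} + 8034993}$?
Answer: $\frac{2483485}{19954783374523} \approx 1.2446 \cdot 10^{-7}$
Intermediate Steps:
$\frac{1}{- \frac{3648246}{7450455} + 8034993} = \frac{1}{\left(-3648246\right) \frac{1}{7450455} + 8034993} = \frac{1}{- \frac{1216082}{2483485} + 8034993} = \frac{1}{\frac{19954783374523}{2483485}} = \frac{2483485}{19954783374523}$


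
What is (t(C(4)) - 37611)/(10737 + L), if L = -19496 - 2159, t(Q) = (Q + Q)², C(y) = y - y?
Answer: 37611/10918 ≈ 3.4449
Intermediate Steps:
C(y) = 0
t(Q) = 4*Q² (t(Q) = (2*Q)² = 4*Q²)
L = -21655
(t(C(4)) - 37611)/(10737 + L) = (4*0² - 37611)/(10737 - 21655) = (4*0 - 37611)/(-10918) = (0 - 37611)*(-1/10918) = -37611*(-1/10918) = 37611/10918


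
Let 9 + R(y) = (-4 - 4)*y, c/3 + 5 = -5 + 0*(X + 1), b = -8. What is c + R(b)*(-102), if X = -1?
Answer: -5640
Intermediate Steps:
c = -30 (c = -15 + 3*(-5 + 0*(-1 + 1)) = -15 + 3*(-5 + 0*0) = -15 + 3*(-5 + 0) = -15 + 3*(-5) = -15 - 15 = -30)
R(y) = -9 - 8*y (R(y) = -9 + (-4 - 4)*y = -9 - 8*y)
c + R(b)*(-102) = -30 + (-9 - 8*(-8))*(-102) = -30 + (-9 + 64)*(-102) = -30 + 55*(-102) = -30 - 5610 = -5640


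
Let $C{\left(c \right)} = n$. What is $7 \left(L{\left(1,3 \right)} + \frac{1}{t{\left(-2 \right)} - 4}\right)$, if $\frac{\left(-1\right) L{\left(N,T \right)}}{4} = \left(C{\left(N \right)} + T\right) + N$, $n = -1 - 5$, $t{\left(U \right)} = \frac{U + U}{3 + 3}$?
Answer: $\frac{109}{2} \approx 54.5$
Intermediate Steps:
$t{\left(U \right)} = \frac{U}{3}$ ($t{\left(U \right)} = \frac{2 U}{6} = 2 U \frac{1}{6} = \frac{U}{3}$)
$n = -6$ ($n = -1 - 5 = -6$)
$C{\left(c \right)} = -6$
$L{\left(N,T \right)} = 24 - 4 N - 4 T$ ($L{\left(N,T \right)} = - 4 \left(\left(-6 + T\right) + N\right) = - 4 \left(-6 + N + T\right) = 24 - 4 N - 4 T$)
$7 \left(L{\left(1,3 \right)} + \frac{1}{t{\left(-2 \right)} - 4}\right) = 7 \left(\left(24 - 4 - 12\right) + \frac{1}{\frac{1}{3} \left(-2\right) - 4}\right) = 7 \left(\left(24 - 4 - 12\right) + \frac{1}{- \frac{2}{3} - 4}\right) = 7 \left(8 + \frac{1}{- \frac{14}{3}}\right) = 7 \left(8 - \frac{3}{14}\right) = 7 \cdot \frac{109}{14} = \frac{109}{2}$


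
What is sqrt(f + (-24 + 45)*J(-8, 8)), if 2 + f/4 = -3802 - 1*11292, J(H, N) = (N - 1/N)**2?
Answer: I*sqrt(3781227)/8 ≈ 243.07*I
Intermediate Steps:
f = -60384 (f = -8 + 4*(-3802 - 1*11292) = -8 + 4*(-3802 - 11292) = -8 + 4*(-15094) = -8 - 60376 = -60384)
sqrt(f + (-24 + 45)*J(-8, 8)) = sqrt(-60384 + (-24 + 45)*((-1 + 8**2)**2/8**2)) = sqrt(-60384 + 21*((-1 + 64)**2/64)) = sqrt(-60384 + 21*((1/64)*63**2)) = sqrt(-60384 + 21*((1/64)*3969)) = sqrt(-60384 + 21*(3969/64)) = sqrt(-60384 + 83349/64) = sqrt(-3781227/64) = I*sqrt(3781227)/8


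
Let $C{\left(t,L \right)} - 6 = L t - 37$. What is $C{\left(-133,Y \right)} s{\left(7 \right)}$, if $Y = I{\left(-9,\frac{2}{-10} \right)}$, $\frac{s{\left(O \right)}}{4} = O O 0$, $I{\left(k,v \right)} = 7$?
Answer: $0$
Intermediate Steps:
$s{\left(O \right)} = 0$ ($s{\left(O \right)} = 4 O O 0 = 4 O^{2} \cdot 0 = 4 \cdot 0 = 0$)
$Y = 7$
$C{\left(t,L \right)} = -31 + L t$ ($C{\left(t,L \right)} = 6 + \left(L t - 37\right) = 6 + \left(-37 + L t\right) = -31 + L t$)
$C{\left(-133,Y \right)} s{\left(7 \right)} = \left(-31 + 7 \left(-133\right)\right) 0 = \left(-31 - 931\right) 0 = \left(-962\right) 0 = 0$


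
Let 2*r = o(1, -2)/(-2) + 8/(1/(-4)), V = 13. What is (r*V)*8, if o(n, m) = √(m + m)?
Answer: -1664 - 52*I ≈ -1664.0 - 52.0*I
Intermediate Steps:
o(n, m) = √2*√m (o(n, m) = √(2*m) = √2*√m)
r = -16 - I/2 (r = ((√2*√(-2))/(-2) + 8/(1/(-4)))/2 = ((√2*(I*√2))*(-½) + 8/(-¼))/2 = ((2*I)*(-½) + 8*(-4))/2 = (-I - 32)/2 = (-32 - I)/2 = -16 - I/2 ≈ -16.0 - 0.5*I)
(r*V)*8 = ((-16 - I/2)*13)*8 = (-208 - 13*I/2)*8 = -1664 - 52*I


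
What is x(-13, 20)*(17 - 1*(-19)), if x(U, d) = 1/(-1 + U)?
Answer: -18/7 ≈ -2.5714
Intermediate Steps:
x(-13, 20)*(17 - 1*(-19)) = (17 - 1*(-19))/(-1 - 13) = (17 + 19)/(-14) = -1/14*36 = -18/7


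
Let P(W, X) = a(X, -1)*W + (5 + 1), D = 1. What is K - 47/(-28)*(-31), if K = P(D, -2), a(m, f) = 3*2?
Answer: -1121/28 ≈ -40.036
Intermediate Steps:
a(m, f) = 6
P(W, X) = 6 + 6*W (P(W, X) = 6*W + (5 + 1) = 6*W + 6 = 6 + 6*W)
K = 12 (K = 6 + 6*1 = 6 + 6 = 12)
K - 47/(-28)*(-31) = 12 - 47/(-28)*(-31) = 12 - 47*(-1/28)*(-31) = 12 + (47/28)*(-31) = 12 - 1457/28 = -1121/28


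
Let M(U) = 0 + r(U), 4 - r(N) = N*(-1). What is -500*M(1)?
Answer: -2500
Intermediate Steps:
r(N) = 4 + N (r(N) = 4 - N*(-1) = 4 - (-1)*N = 4 + N)
M(U) = 4 + U (M(U) = 0 + (4 + U) = 4 + U)
-500*M(1) = -500*(4 + 1) = -500*5 = -2500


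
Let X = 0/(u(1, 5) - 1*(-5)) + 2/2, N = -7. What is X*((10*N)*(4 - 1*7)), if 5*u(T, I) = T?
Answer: 210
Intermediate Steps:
u(T, I) = T/5
X = 1 (X = 0/((1/5)*1 - 1*(-5)) + 2/2 = 0/(1/5 + 5) + 2*(1/2) = 0/(26/5) + 1 = 0*(5/26) + 1 = 0 + 1 = 1)
X*((10*N)*(4 - 1*7)) = 1*((10*(-7))*(4 - 1*7)) = 1*(-70*(4 - 7)) = 1*(-70*(-3)) = 1*210 = 210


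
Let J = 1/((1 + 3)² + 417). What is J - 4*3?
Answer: -5195/433 ≈ -11.998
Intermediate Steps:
J = 1/433 (J = 1/(4² + 417) = 1/(16 + 417) = 1/433 ≈ 0.0023095)
J - 4*3 = 1/433 - 4*3 = 1/433 - 1*12 = 1/433 - 12 = -5195/433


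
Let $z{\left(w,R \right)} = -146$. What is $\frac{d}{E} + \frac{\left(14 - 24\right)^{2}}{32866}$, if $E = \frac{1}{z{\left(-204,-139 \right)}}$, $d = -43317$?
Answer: $\frac{103926926156}{16433} \approx 6.3243 \cdot 10^{6}$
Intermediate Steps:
$E = - \frac{1}{146}$ ($E = \frac{1}{-146} = - \frac{1}{146} \approx -0.0068493$)
$\frac{d}{E} + \frac{\left(14 - 24\right)^{2}}{32866} = - \frac{43317}{- \frac{1}{146}} + \frac{\left(14 - 24\right)^{2}}{32866} = \left(-43317\right) \left(-146\right) + \left(14 - 24\right)^{2} \cdot \frac{1}{32866} = 6324282 + \left(-10\right)^{2} \cdot \frac{1}{32866} = 6324282 + 100 \cdot \frac{1}{32866} = 6324282 + \frac{50}{16433} = \frac{103926926156}{16433}$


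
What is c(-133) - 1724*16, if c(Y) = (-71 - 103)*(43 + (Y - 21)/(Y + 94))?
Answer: -464790/13 ≈ -35753.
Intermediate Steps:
c(Y) = -7482 - 174*(-21 + Y)/(94 + Y) (c(Y) = -174*(43 + (-21 + Y)/(94 + Y)) = -7482 - 174*(-21 + Y)/(94 + Y))
c(-133) - 1724*16 = 174*(-4021 - 44*(-133))/(94 - 133) - 1724*16 = 174*(-4021 + 5852)/(-39) - 27584 = 174*(-1/39)*1831 - 27584 = -106198/13 - 27584 = -464790/13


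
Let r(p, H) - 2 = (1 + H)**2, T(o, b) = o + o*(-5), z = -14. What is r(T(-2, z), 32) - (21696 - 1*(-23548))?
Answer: -44153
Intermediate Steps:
T(o, b) = -4*o (T(o, b) = o - 5*o = -4*o)
r(p, H) = 2 + (1 + H)**2
r(T(-2, z), 32) - (21696 - 1*(-23548)) = (2 + (1 + 32)**2) - (21696 - 1*(-23548)) = (2 + 33**2) - (21696 + 23548) = (2 + 1089) - 1*45244 = 1091 - 45244 = -44153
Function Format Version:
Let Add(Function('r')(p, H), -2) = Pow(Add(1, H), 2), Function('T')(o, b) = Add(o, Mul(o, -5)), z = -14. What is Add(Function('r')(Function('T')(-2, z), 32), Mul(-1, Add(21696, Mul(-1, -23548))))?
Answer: -44153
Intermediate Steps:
Function('T')(o, b) = Mul(-4, o) (Function('T')(o, b) = Add(o, Mul(-5, o)) = Mul(-4, o))
Function('r')(p, H) = Add(2, Pow(Add(1, H), 2))
Add(Function('r')(Function('T')(-2, z), 32), Mul(-1, Add(21696, Mul(-1, -23548)))) = Add(Add(2, Pow(Add(1, 32), 2)), Mul(-1, Add(21696, Mul(-1, -23548)))) = Add(Add(2, Pow(33, 2)), Mul(-1, Add(21696, 23548))) = Add(Add(2, 1089), Mul(-1, 45244)) = Add(1091, -45244) = -44153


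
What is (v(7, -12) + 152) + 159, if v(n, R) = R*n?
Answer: 227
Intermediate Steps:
(v(7, -12) + 152) + 159 = (-12*7 + 152) + 159 = (-84 + 152) + 159 = 68 + 159 = 227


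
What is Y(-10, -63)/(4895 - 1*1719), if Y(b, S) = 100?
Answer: 25/794 ≈ 0.031486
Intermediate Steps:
Y(-10, -63)/(4895 - 1*1719) = 100/(4895 - 1*1719) = 100/(4895 - 1719) = 100/3176 = 100*(1/3176) = 25/794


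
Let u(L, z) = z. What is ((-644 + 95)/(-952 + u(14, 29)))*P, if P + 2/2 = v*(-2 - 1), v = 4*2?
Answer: -13725/923 ≈ -14.870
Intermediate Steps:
v = 8
P = -25 (P = -1 + 8*(-2 - 1) = -1 + 8*(-3) = -1 - 24 = -25)
((-644 + 95)/(-952 + u(14, 29)))*P = ((-644 + 95)/(-952 + 29))*(-25) = -549/(-923)*(-25) = -549*(-1/923)*(-25) = (549/923)*(-25) = -13725/923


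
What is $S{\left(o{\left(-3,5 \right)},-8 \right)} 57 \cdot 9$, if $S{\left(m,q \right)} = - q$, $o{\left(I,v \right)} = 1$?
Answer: $4104$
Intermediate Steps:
$S{\left(o{\left(-3,5 \right)},-8 \right)} 57 \cdot 9 = \left(-1\right) \left(-8\right) 57 \cdot 9 = 8 \cdot 57 \cdot 9 = 456 \cdot 9 = 4104$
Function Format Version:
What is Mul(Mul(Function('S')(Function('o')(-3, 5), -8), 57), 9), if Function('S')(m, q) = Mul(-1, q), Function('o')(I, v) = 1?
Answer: 4104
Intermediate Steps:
Mul(Mul(Function('S')(Function('o')(-3, 5), -8), 57), 9) = Mul(Mul(Mul(-1, -8), 57), 9) = Mul(Mul(8, 57), 9) = Mul(456, 9) = 4104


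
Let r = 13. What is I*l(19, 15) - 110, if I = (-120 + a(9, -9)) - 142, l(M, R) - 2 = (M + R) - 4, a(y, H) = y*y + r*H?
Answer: -9646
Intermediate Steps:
a(y, H) = y² + 13*H (a(y, H) = y*y + 13*H = y² + 13*H)
l(M, R) = -2 + M + R (l(M, R) = 2 + ((M + R) - 4) = 2 + (-4 + M + R) = -2 + M + R)
I = -298 (I = (-120 + (9² + 13*(-9))) - 142 = (-120 + (81 - 117)) - 142 = (-120 - 36) - 142 = -156 - 142 = -298)
I*l(19, 15) - 110 = -298*(-2 + 19 + 15) - 110 = -298*32 - 110 = -9536 - 110 = -9646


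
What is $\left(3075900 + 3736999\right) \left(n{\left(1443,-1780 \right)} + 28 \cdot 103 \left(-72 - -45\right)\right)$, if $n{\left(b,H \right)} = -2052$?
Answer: $-544486888080$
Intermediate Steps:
$\left(3075900 + 3736999\right) \left(n{\left(1443,-1780 \right)} + 28 \cdot 103 \left(-72 - -45\right)\right) = \left(3075900 + 3736999\right) \left(-2052 + 28 \cdot 103 \left(-72 - -45\right)\right) = 6812899 \left(-2052 + 2884 \left(-72 + 45\right)\right) = 6812899 \left(-2052 + 2884 \left(-27\right)\right) = 6812899 \left(-2052 - 77868\right) = 6812899 \left(-79920\right) = -544486888080$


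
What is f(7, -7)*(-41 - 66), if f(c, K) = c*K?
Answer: 5243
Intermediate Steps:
f(c, K) = K*c
f(7, -7)*(-41 - 66) = (-7*7)*(-41 - 66) = -49*(-107) = 5243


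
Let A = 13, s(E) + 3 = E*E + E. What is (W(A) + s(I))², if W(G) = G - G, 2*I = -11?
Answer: 7569/16 ≈ 473.06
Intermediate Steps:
I = -11/2 (I = (½)*(-11) = -11/2 ≈ -5.5000)
s(E) = -3 + E + E² (s(E) = -3 + (E*E + E) = -3 + (E² + E) = -3 + (E + E²) = -3 + E + E²)
W(G) = 0
(W(A) + s(I))² = (0 + (-3 - 11/2 + (-11/2)²))² = (0 + (-3 - 11/2 + 121/4))² = (0 + 87/4)² = (87/4)² = 7569/16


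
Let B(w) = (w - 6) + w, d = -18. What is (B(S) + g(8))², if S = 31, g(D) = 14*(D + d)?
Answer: 7056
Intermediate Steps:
g(D) = -252 + 14*D (g(D) = 14*(D - 18) = 14*(-18 + D) = -252 + 14*D)
B(w) = -6 + 2*w (B(w) = (-6 + w) + w = -6 + 2*w)
(B(S) + g(8))² = ((-6 + 2*31) + (-252 + 14*8))² = ((-6 + 62) + (-252 + 112))² = (56 - 140)² = (-84)² = 7056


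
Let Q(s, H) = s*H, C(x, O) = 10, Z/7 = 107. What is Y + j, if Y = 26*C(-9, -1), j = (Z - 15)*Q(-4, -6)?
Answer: 17876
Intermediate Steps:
Z = 749 (Z = 7*107 = 749)
Q(s, H) = H*s
j = 17616 (j = (749 - 15)*(-6*(-4)) = 734*24 = 17616)
Y = 260 (Y = 26*10 = 260)
Y + j = 260 + 17616 = 17876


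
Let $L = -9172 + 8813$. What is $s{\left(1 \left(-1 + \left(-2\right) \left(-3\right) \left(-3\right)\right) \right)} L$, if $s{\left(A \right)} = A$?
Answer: $6821$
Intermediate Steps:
$L = -359$
$s{\left(1 \left(-1 + \left(-2\right) \left(-3\right) \left(-3\right)\right) \right)} L = 1 \left(-1 + \left(-2\right) \left(-3\right) \left(-3\right)\right) \left(-359\right) = 1 \left(-1 + 6 \left(-3\right)\right) \left(-359\right) = 1 \left(-1 - 18\right) \left(-359\right) = 1 \left(-19\right) \left(-359\right) = \left(-19\right) \left(-359\right) = 6821$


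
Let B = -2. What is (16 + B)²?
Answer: 196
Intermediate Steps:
(16 + B)² = (16 - 2)² = 14² = 196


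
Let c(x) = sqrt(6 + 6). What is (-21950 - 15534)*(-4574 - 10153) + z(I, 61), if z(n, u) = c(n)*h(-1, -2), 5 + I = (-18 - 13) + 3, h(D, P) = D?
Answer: 552026868 - 2*sqrt(3) ≈ 5.5203e+8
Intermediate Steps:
c(x) = 2*sqrt(3) (c(x) = sqrt(12) = 2*sqrt(3))
I = -33 (I = -5 + ((-18 - 13) + 3) = -5 + (-31 + 3) = -5 - 28 = -33)
z(n, u) = -2*sqrt(3) (z(n, u) = (2*sqrt(3))*(-1) = -2*sqrt(3))
(-21950 - 15534)*(-4574 - 10153) + z(I, 61) = (-21950 - 15534)*(-4574 - 10153) - 2*sqrt(3) = -37484*(-14727) - 2*sqrt(3) = 552026868 - 2*sqrt(3)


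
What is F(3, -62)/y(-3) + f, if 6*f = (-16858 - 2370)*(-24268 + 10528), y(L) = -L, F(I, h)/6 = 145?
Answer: 44032410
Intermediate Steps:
F(I, h) = 870 (F(I, h) = 6*145 = 870)
f = 44032120 (f = ((-16858 - 2370)*(-24268 + 10528))/6 = (-19228*(-13740))/6 = (1/6)*264192720 = 44032120)
F(3, -62)/y(-3) + f = 870/((-1*(-3))) + 44032120 = 870/3 + 44032120 = 870*(1/3) + 44032120 = 290 + 44032120 = 44032410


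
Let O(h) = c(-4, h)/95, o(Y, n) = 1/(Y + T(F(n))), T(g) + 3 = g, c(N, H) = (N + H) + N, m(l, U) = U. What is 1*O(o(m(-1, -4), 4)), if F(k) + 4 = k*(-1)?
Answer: -121/1425 ≈ -0.084912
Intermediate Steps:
F(k) = -4 - k (F(k) = -4 + k*(-1) = -4 - k)
c(N, H) = H + 2*N (c(N, H) = (H + N) + N = H + 2*N)
T(g) = -3 + g
o(Y, n) = 1/(-7 + Y - n) (o(Y, n) = 1/(Y + (-3 + (-4 - n))) = 1/(Y + (-7 - n)) = 1/(-7 + Y - n))
O(h) = -8/95 + h/95 (O(h) = (h + 2*(-4))/95 = (h - 8)*(1/95) = (-8 + h)*(1/95) = -8/95 + h/95)
1*O(o(m(-1, -4), 4)) = 1*(-8/95 + (-1/(7 + 4 - 1*(-4)))/95) = 1*(-8/95 + (-1/(7 + 4 + 4))/95) = 1*(-8/95 + (-1/15)/95) = 1*(-8/95 + (-1*1/15)/95) = 1*(-8/95 + (1/95)*(-1/15)) = 1*(-8/95 - 1/1425) = 1*(-121/1425) = -121/1425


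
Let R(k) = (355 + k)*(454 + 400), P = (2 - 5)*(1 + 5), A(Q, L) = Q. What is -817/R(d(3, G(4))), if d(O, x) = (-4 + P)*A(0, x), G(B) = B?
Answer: -817/303170 ≈ -0.0026949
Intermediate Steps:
P = -18 (P = -3*6 = -18)
d(O, x) = 0 (d(O, x) = (-4 - 18)*0 = -22*0 = 0)
R(k) = 303170 + 854*k (R(k) = (355 + k)*854 = 303170 + 854*k)
-817/R(d(3, G(4))) = -817/(303170 + 854*0) = -817/(303170 + 0) = -817/303170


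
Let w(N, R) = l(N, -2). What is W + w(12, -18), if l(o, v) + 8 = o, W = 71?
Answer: 75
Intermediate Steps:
l(o, v) = -8 + o
w(N, R) = -8 + N
W + w(12, -18) = 71 + (-8 + 12) = 71 + 4 = 75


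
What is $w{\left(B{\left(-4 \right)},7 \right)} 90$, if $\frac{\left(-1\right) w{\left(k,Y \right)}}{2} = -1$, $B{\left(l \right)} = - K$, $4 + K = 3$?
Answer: $180$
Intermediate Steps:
$K = -1$ ($K = -4 + 3 = -1$)
$B{\left(l \right)} = 1$ ($B{\left(l \right)} = \left(-1\right) \left(-1\right) = 1$)
$w{\left(k,Y \right)} = 2$ ($w{\left(k,Y \right)} = \left(-2\right) \left(-1\right) = 2$)
$w{\left(B{\left(-4 \right)},7 \right)} 90 = 2 \cdot 90 = 180$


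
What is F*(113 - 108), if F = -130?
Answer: -650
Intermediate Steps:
F*(113 - 108) = -130*(113 - 108) = -130*5 = -650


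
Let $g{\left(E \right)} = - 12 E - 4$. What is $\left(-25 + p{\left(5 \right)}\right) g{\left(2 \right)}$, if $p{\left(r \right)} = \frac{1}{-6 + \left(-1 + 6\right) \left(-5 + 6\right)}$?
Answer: $728$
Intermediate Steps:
$g{\left(E \right)} = -4 - 12 E$
$p{\left(r \right)} = -1$ ($p{\left(r \right)} = \frac{1}{-6 + 5 \cdot 1} = \frac{1}{-6 + 5} = \frac{1}{-1} = -1$)
$\left(-25 + p{\left(5 \right)}\right) g{\left(2 \right)} = \left(-25 - 1\right) \left(-4 - 24\right) = - 26 \left(-4 - 24\right) = \left(-26\right) \left(-28\right) = 728$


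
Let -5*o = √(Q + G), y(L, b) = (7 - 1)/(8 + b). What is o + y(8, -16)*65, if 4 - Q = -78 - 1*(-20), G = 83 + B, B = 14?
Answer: -195/4 - √159/5 ≈ -51.272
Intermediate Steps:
G = 97 (G = 83 + 14 = 97)
Q = 62 (Q = 4 - (-78 - 1*(-20)) = 4 - (-78 + 20) = 4 - 1*(-58) = 4 + 58 = 62)
y(L, b) = 6/(8 + b)
o = -√159/5 (o = -√(62 + 97)/5 = -√159/5 ≈ -2.5219)
o + y(8, -16)*65 = -√159/5 + (6/(8 - 16))*65 = -√159/5 + (6/(-8))*65 = -√159/5 + (6*(-⅛))*65 = -√159/5 - ¾*65 = -√159/5 - 195/4 = -195/4 - √159/5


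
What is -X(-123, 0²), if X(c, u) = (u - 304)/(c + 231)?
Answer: 76/27 ≈ 2.8148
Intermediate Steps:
X(c, u) = (-304 + u)/(231 + c)
-X(-123, 0²) = -(-304 + 0²)/(231 - 123) = -(-304 + 0)/108 = -(-304)/108 = -1*(-76/27) = 76/27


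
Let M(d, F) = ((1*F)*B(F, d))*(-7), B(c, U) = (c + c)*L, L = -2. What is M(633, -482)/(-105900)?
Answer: -1626268/26475 ≈ -61.427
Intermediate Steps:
B(c, U) = -4*c (B(c, U) = (c + c)*(-2) = (2*c)*(-2) = -4*c)
M(d, F) = 28*F² (M(d, F) = ((1*F)*(-4*F))*(-7) = (F*(-4*F))*(-7) = -4*F²*(-7) = 28*F²)
M(633, -482)/(-105900) = (28*(-482)²)/(-105900) = (28*232324)*(-1/105900) = 6505072*(-1/105900) = -1626268/26475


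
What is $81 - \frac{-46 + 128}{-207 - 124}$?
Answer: $\frac{26893}{331} \approx 81.248$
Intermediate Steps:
$81 - \frac{-46 + 128}{-207 - 124} = 81 - \frac{82}{-331} = 81 - 82 \left(- \frac{1}{331}\right) = 81 - - \frac{82}{331} = 81 + \frac{82}{331} = \frac{26893}{331}$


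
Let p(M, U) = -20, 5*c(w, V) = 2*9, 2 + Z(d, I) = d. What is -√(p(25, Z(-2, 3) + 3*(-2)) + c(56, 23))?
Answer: -I*√410/5 ≈ -4.0497*I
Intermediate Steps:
Z(d, I) = -2 + d
c(w, V) = 18/5 (c(w, V) = (2*9)/5 = (⅕)*18 = 18/5)
-√(p(25, Z(-2, 3) + 3*(-2)) + c(56, 23)) = -√(-20 + 18/5) = -√(-82/5) = -I*√410/5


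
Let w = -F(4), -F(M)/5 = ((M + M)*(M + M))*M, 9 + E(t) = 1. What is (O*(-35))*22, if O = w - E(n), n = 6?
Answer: -991760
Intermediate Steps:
E(t) = -8 (E(t) = -9 + 1 = -8)
F(M) = -20*M**3 (F(M) = -5*(M + M)*(M + M)*M = -5*(2*M)*(2*M)*M = -5*4*M**2*M = -20*M**3)
w = 1280 (w = -(-20)*4**3 = -(-20)*64 = -1*(-1280) = 1280)
O = 1288 (O = 1280 - 1*(-8) = 1280 + 8 = 1288)
(O*(-35))*22 = (1288*(-35))*22 = -45080*22 = -991760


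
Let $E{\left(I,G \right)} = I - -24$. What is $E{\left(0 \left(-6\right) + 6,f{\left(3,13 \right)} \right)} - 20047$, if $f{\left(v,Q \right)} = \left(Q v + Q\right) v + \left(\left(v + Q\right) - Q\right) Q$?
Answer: $-20017$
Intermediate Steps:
$f{\left(v,Q \right)} = Q v + v \left(Q + Q v\right)$ ($f{\left(v,Q \right)} = \left(Q + Q v\right) v + \left(\left(Q + v\right) - Q\right) Q = v \left(Q + Q v\right) + v Q = v \left(Q + Q v\right) + Q v = Q v + v \left(Q + Q v\right)$)
$E{\left(I,G \right)} = 24 + I$ ($E{\left(I,G \right)} = I + 24 = 24 + I$)
$E{\left(0 \left(-6\right) + 6,f{\left(3,13 \right)} \right)} - 20047 = \left(24 + \left(0 \left(-6\right) + 6\right)\right) - 20047 = \left(24 + \left(0 + 6\right)\right) - 20047 = \left(24 + 6\right) - 20047 = 30 - 20047 = -20017$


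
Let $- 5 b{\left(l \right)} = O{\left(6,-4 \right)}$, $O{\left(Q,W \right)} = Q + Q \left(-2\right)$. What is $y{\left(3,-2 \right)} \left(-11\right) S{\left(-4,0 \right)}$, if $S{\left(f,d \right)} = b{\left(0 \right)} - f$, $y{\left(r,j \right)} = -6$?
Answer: $\frac{1716}{5} \approx 343.2$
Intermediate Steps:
$O{\left(Q,W \right)} = - Q$ ($O{\left(Q,W \right)} = Q - 2 Q = - Q$)
$b{\left(l \right)} = \frac{6}{5}$ ($b{\left(l \right)} = - \frac{\left(-1\right) 6}{5} = \left(- \frac{1}{5}\right) \left(-6\right) = \frac{6}{5}$)
$S{\left(f,d \right)} = \frac{6}{5} - f$
$y{\left(3,-2 \right)} \left(-11\right) S{\left(-4,0 \right)} = \left(-6\right) \left(-11\right) \left(\frac{6}{5} - -4\right) = 66 \left(\frac{6}{5} + 4\right) = 66 \cdot \frac{26}{5} = \frac{1716}{5}$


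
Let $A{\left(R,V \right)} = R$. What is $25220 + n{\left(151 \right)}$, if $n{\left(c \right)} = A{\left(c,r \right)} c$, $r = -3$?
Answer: $48021$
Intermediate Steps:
$n{\left(c \right)} = c^{2}$ ($n{\left(c \right)} = c c = c^{2}$)
$25220 + n{\left(151 \right)} = 25220 + 151^{2} = 25220 + 22801 = 48021$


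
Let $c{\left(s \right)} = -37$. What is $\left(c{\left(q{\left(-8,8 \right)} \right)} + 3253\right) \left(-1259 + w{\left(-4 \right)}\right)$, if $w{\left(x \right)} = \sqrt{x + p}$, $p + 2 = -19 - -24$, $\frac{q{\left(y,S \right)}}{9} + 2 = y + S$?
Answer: $-4048944 + 3216 i \approx -4.0489 \cdot 10^{6} + 3216.0 i$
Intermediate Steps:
$q{\left(y,S \right)} = -18 + 9 S + 9 y$ ($q{\left(y,S \right)} = -18 + 9 \left(y + S\right) = -18 + 9 \left(S + y\right) = -18 + \left(9 S + 9 y\right) = -18 + 9 S + 9 y$)
$p = 3$ ($p = -2 - -5 = -2 + \left(-19 + 24\right) = -2 + 5 = 3$)
$w{\left(x \right)} = \sqrt{3 + x}$ ($w{\left(x \right)} = \sqrt{x + 3} = \sqrt{3 + x}$)
$\left(c{\left(q{\left(-8,8 \right)} \right)} + 3253\right) \left(-1259 + w{\left(-4 \right)}\right) = \left(-37 + 3253\right) \left(-1259 + \sqrt{3 - 4}\right) = 3216 \left(-1259 + \sqrt{-1}\right) = 3216 \left(-1259 + i\right) = -4048944 + 3216 i$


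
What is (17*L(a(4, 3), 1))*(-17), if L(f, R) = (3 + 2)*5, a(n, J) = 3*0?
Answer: -7225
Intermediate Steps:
a(n, J) = 0
L(f, R) = 25 (L(f, R) = 5*5 = 25)
(17*L(a(4, 3), 1))*(-17) = (17*25)*(-17) = 425*(-17) = -7225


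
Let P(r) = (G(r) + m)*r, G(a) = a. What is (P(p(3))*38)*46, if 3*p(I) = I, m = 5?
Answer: 10488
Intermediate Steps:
p(I) = I/3
P(r) = r*(5 + r) (P(r) = (r + 5)*r = (5 + r)*r = r*(5 + r))
(P(p(3))*38)*46 = ((((1/3)*3)*(5 + (1/3)*3))*38)*46 = ((1*(5 + 1))*38)*46 = ((1*6)*38)*46 = (6*38)*46 = 228*46 = 10488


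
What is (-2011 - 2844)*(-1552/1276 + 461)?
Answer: -712087705/319 ≈ -2.2322e+6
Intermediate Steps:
(-2011 - 2844)*(-1552/1276 + 461) = -4855*(-1552*1/1276 + 461) = -4855*(-388/319 + 461) = -4855*146671/319 = -712087705/319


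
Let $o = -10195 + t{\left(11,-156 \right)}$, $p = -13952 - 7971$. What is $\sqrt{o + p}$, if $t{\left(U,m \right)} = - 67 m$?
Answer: $i \sqrt{21666} \approx 147.19 i$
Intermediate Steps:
$p = -21923$
$o = 257$ ($o = -10195 - -10452 = -10195 + 10452 = 257$)
$\sqrt{o + p} = \sqrt{257 - 21923} = \sqrt{-21666} = i \sqrt{21666}$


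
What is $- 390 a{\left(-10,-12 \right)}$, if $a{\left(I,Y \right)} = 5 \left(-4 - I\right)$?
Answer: $-11700$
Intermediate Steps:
$a{\left(I,Y \right)} = -20 - 5 I$
$- 390 a{\left(-10,-12 \right)} = - 390 \left(-20 - -50\right) = - 390 \left(-20 + 50\right) = \left(-390\right) 30 = -11700$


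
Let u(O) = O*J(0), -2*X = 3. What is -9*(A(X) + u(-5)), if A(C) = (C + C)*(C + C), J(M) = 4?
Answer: 99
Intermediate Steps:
X = -3/2 (X = -1/2*3 = -3/2 ≈ -1.5000)
A(C) = 4*C**2 (A(C) = (2*C)*(2*C) = 4*C**2)
u(O) = 4*O (u(O) = O*4 = 4*O)
-9*(A(X) + u(-5)) = -9*(4*(-3/2)**2 + 4*(-5)) = -9*(4*(9/4) - 20) = -9*(9 - 20) = -9*(-11) = 99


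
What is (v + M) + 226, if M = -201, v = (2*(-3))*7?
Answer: -17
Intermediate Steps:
v = -42 (v = -6*7 = -42)
(v + M) + 226 = (-42 - 201) + 226 = -243 + 226 = -17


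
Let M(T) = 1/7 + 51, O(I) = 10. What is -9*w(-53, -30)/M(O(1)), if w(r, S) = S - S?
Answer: 0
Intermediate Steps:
M(T) = 358/7 (M(T) = ⅐ + 51 = 358/7)
w(r, S) = 0
-9*w(-53, -30)/M(O(1)) = -0/358/7 = -0*7/358 = -9*0 = 0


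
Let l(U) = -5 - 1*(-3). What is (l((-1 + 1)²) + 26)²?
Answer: 576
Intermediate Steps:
l(U) = -2 (l(U) = -5 + 3 = -2)
(l((-1 + 1)²) + 26)² = (-2 + 26)² = 24² = 576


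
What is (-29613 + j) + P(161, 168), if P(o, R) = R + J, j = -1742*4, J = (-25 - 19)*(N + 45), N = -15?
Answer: -37733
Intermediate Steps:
J = -1320 (J = (-25 - 19)*(-15 + 45) = -44*30 = -1320)
j = -6968
P(o, R) = -1320 + R (P(o, R) = R - 1320 = -1320 + R)
(-29613 + j) + P(161, 168) = (-29613 - 6968) + (-1320 + 168) = -36581 - 1152 = -37733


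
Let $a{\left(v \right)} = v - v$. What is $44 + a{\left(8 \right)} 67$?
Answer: $44$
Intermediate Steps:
$a{\left(v \right)} = 0$
$44 + a{\left(8 \right)} 67 = 44 + 0 \cdot 67 = 44 + 0 = 44$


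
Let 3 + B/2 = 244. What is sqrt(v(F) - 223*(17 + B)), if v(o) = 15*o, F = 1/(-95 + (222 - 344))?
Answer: 2*I*sqrt(1309981477)/217 ≈ 333.58*I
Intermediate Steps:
B = 482 (B = -6 + 2*244 = -6 + 488 = 482)
F = -1/217 (F = 1/(-95 - 122) = 1/(-217) = -1/217 ≈ -0.0046083)
sqrt(v(F) - 223*(17 + B)) = sqrt(15*(-1/217) - 223*(17 + 482)) = sqrt(-15/217 - 223*499) = sqrt(-15/217 - 111277) = sqrt(-24147124/217) = 2*I*sqrt(1309981477)/217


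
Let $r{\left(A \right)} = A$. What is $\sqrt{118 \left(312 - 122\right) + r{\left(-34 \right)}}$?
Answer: $\sqrt{22386} \approx 149.62$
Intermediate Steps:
$\sqrt{118 \left(312 - 122\right) + r{\left(-34 \right)}} = \sqrt{118 \left(312 - 122\right) - 34} = \sqrt{118 \cdot 190 - 34} = \sqrt{22420 - 34} = \sqrt{22386}$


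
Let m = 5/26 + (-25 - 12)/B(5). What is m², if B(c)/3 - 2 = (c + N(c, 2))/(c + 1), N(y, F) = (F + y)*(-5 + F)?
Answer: 59049/169 ≈ 349.40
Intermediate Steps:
N(y, F) = (-5 + F)*(F + y)
B(c) = 6 + 3*(-6 - 2*c)/(1 + c) (B(c) = 6 + 3*((c + (2² - 5*2 - 5*c + 2*c))/(c + 1)) = 6 + 3*((c + (4 - 10 - 5*c + 2*c))/(1 + c)) = 6 + 3*((c + (-6 - 3*c))/(1 + c)) = 6 + 3*((-6 - 2*c)/(1 + c)) = 6 + 3*(-6 - 2*c)/(1 + c))
m = 243/13 (m = 5/26 + (-25 - 12)/((-12/(1 + 5))) = 5*(1/26) - 37/((-12/6)) = 5/26 - 37/((-12*⅙)) = 5/26 - 37/(-2) = 5/26 - 37*(-½) = 5/26 + 37/2 = 243/13 ≈ 18.692)
m² = (243/13)² = 59049/169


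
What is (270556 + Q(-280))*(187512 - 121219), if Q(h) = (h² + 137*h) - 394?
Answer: 20564221186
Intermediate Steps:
Q(h) = -394 + h² + 137*h
(270556 + Q(-280))*(187512 - 121219) = (270556 + (-394 + (-280)² + 137*(-280)))*(187512 - 121219) = (270556 + (-394 + 78400 - 38360))*66293 = (270556 + 39646)*66293 = 310202*66293 = 20564221186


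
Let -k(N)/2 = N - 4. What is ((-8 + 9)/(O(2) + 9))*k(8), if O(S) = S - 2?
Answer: -8/9 ≈ -0.88889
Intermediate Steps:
O(S) = -2 + S
k(N) = 8 - 2*N (k(N) = -2*(N - 4) = -2*(-4 + N) = 8 - 2*N)
((-8 + 9)/(O(2) + 9))*k(8) = ((-8 + 9)/((-2 + 2) + 9))*(8 - 2*8) = (1/(0 + 9))*(8 - 16) = (1/9)*(-8) = (1*(⅑))*(-8) = (⅑)*(-8) = -8/9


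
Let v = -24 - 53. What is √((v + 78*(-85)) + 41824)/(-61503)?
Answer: -√35117/61503 ≈ -0.0030469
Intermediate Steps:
v = -77
√((v + 78*(-85)) + 41824)/(-61503) = √((-77 + 78*(-85)) + 41824)/(-61503) = √((-77 - 6630) + 41824)*(-1/61503) = √(-6707 + 41824)*(-1/61503) = √35117*(-1/61503) = -√35117/61503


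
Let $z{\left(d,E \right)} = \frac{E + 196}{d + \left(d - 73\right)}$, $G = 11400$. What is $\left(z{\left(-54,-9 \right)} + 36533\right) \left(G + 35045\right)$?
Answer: $\frac{307107623270}{181} \approx 1.6967 \cdot 10^{9}$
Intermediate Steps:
$z{\left(d,E \right)} = \frac{196 + E}{-73 + 2 d}$ ($z{\left(d,E \right)} = \frac{196 + E}{d + \left(-73 + d\right)} = \frac{196 + E}{-73 + 2 d}$)
$\left(z{\left(-54,-9 \right)} + 36533\right) \left(G + 35045\right) = \left(\frac{196 - 9}{-73 + 2 \left(-54\right)} + 36533\right) \left(11400 + 35045\right) = \left(\frac{1}{-73 - 108} \cdot 187 + 36533\right) 46445 = \left(\frac{1}{-181} \cdot 187 + 36533\right) 46445 = \left(\left(- \frac{1}{181}\right) 187 + 36533\right) 46445 = \left(- \frac{187}{181} + 36533\right) 46445 = \frac{6612286}{181} \cdot 46445 = \frac{307107623270}{181}$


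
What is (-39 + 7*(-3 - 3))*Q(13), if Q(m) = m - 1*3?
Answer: -810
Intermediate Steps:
Q(m) = -3 + m (Q(m) = m - 3 = -3 + m)
(-39 + 7*(-3 - 3))*Q(13) = (-39 + 7*(-3 - 3))*(-3 + 13) = (-39 + 7*(-6))*10 = (-39 - 42)*10 = -81*10 = -810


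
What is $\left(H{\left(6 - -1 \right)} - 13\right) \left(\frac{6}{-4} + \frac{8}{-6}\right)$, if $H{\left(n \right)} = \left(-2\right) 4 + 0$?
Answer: $\frac{119}{2} \approx 59.5$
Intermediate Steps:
$H{\left(n \right)} = -8$ ($H{\left(n \right)} = -8 + 0 = -8$)
$\left(H{\left(6 - -1 \right)} - 13\right) \left(\frac{6}{-4} + \frac{8}{-6}\right) = \left(-8 - 13\right) \left(\frac{6}{-4} + \frac{8}{-6}\right) = - 21 \left(6 \left(- \frac{1}{4}\right) + 8 \left(- \frac{1}{6}\right)\right) = - 21 \left(- \frac{3}{2} - \frac{4}{3}\right) = \left(-21\right) \left(- \frac{17}{6}\right) = \frac{119}{2}$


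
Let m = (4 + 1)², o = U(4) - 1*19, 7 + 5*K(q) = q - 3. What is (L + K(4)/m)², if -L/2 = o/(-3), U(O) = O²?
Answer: 65536/15625 ≈ 4.1943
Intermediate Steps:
K(q) = -2 + q/5 (K(q) = -7/5 + (q - 3)/5 = -7/5 + (-3 + q)/5 = -7/5 + (-⅗ + q/5) = -2 + q/5)
o = -3 (o = 4² - 1*19 = 16 - 19 = -3)
m = 25 (m = 5² = 25)
L = -2 (L = -(-6)/(-3) = -(-6)*(-1)/3 = -2*1 = -2)
(L + K(4)/m)² = (-2 + (-2 + (⅕)*4)/25)² = (-2 + (-2 + ⅘)*(1/25))² = (-2 - 6/5*1/25)² = (-2 - 6/125)² = (-256/125)² = 65536/15625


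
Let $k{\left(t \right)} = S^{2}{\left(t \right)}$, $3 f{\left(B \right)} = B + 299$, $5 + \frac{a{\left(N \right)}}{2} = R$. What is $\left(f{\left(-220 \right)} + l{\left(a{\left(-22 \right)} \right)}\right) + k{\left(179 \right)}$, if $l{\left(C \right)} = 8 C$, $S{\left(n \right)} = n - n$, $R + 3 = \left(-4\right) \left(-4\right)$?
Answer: $\frac{463}{3} \approx 154.33$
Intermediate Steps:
$R = 13$ ($R = -3 - -16 = -3 + 16 = 13$)
$a{\left(N \right)} = 16$ ($a{\left(N \right)} = -10 + 2 \cdot 13 = -10 + 26 = 16$)
$f{\left(B \right)} = \frac{299}{3} + \frac{B}{3}$ ($f{\left(B \right)} = \frac{B + 299}{3} = \frac{299 + B}{3} = \frac{299}{3} + \frac{B}{3}$)
$S{\left(n \right)} = 0$
$k{\left(t \right)} = 0$ ($k{\left(t \right)} = 0^{2} = 0$)
$\left(f{\left(-220 \right)} + l{\left(a{\left(-22 \right)} \right)}\right) + k{\left(179 \right)} = \left(\left(\frac{299}{3} + \frac{1}{3} \left(-220\right)\right) + 8 \cdot 16\right) + 0 = \left(\left(\frac{299}{3} - \frac{220}{3}\right) + 128\right) + 0 = \left(\frac{79}{3} + 128\right) + 0 = \frac{463}{3} + 0 = \frac{463}{3}$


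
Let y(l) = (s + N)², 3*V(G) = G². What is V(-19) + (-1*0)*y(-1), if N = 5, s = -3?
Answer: 361/3 ≈ 120.33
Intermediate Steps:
V(G) = G²/3
y(l) = 4 (y(l) = (-3 + 5)² = 2² = 4)
V(-19) + (-1*0)*y(-1) = (⅓)*(-19)² - 1*0*4 = (⅓)*361 + 0*4 = 361/3 + 0 = 361/3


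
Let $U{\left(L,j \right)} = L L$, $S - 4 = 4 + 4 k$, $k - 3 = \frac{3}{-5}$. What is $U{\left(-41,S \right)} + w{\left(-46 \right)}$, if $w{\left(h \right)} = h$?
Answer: $1635$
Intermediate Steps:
$k = \frac{12}{5}$ ($k = 3 + \frac{3}{-5} = 3 + 3 \left(- \frac{1}{5}\right) = 3 - \frac{3}{5} = \frac{12}{5} \approx 2.4$)
$S = \frac{88}{5}$ ($S = 4 + \left(4 + 4 \cdot \frac{12}{5}\right) = 4 + \left(4 + \frac{48}{5}\right) = 4 + \frac{68}{5} = \frac{88}{5} \approx 17.6$)
$U{\left(L,j \right)} = L^{2}$
$U{\left(-41,S \right)} + w{\left(-46 \right)} = \left(-41\right)^{2} - 46 = 1681 - 46 = 1635$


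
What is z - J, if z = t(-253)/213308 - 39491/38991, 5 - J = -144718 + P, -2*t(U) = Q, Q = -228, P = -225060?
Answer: -1537763867323889/4158546114 ≈ -3.6978e+5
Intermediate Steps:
t(U) = 114 (t(U) = -½*(-228) = 114)
J = 369783 (J = 5 - (-144718 - 225060) = 5 - 1*(-369778) = 5 + 369778 = 369783)
z = -4209650627/4158546114 (z = 114/213308 - 39491/38991 = 114*(1/213308) - 39491*1/38991 = 57/106654 - 39491/38991 = -4209650627/4158546114 ≈ -1.0123)
z - J = -4209650627/4158546114 - 1*369783 = -4209650627/4158546114 - 369783 = -1537763867323889/4158546114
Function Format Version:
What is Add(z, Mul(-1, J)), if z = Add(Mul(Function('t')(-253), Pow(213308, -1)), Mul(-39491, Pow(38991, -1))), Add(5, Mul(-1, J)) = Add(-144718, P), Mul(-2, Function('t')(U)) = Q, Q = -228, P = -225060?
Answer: Rational(-1537763867323889, 4158546114) ≈ -3.6978e+5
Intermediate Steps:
Function('t')(U) = 114 (Function('t')(U) = Mul(Rational(-1, 2), -228) = 114)
J = 369783 (J = Add(5, Mul(-1, Add(-144718, -225060))) = Add(5, Mul(-1, -369778)) = Add(5, 369778) = 369783)
z = Rational(-4209650627, 4158546114) (z = Add(Mul(114, Pow(213308, -1)), Mul(-39491, Pow(38991, -1))) = Add(Mul(114, Rational(1, 213308)), Mul(-39491, Rational(1, 38991))) = Add(Rational(57, 106654), Rational(-39491, 38991)) = Rational(-4209650627, 4158546114) ≈ -1.0123)
Add(z, Mul(-1, J)) = Add(Rational(-4209650627, 4158546114), Mul(-1, 369783)) = Add(Rational(-4209650627, 4158546114), -369783) = Rational(-1537763867323889, 4158546114)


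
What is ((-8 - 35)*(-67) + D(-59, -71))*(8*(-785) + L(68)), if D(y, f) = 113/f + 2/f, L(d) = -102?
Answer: -1304710552/71 ≈ -1.8376e+7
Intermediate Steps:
D(y, f) = 115/f
((-8 - 35)*(-67) + D(-59, -71))*(8*(-785) + L(68)) = ((-8 - 35)*(-67) + 115/(-71))*(8*(-785) - 102) = (-43*(-67) + 115*(-1/71))*(-6280 - 102) = (2881 - 115/71)*(-6382) = (204436/71)*(-6382) = -1304710552/71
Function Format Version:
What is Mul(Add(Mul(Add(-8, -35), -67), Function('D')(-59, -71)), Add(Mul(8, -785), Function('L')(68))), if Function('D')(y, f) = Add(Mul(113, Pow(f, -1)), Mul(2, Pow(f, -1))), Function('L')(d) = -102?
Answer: Rational(-1304710552, 71) ≈ -1.8376e+7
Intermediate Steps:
Function('D')(y, f) = Mul(115, Pow(f, -1))
Mul(Add(Mul(Add(-8, -35), -67), Function('D')(-59, -71)), Add(Mul(8, -785), Function('L')(68))) = Mul(Add(Mul(Add(-8, -35), -67), Mul(115, Pow(-71, -1))), Add(Mul(8, -785), -102)) = Mul(Add(Mul(-43, -67), Mul(115, Rational(-1, 71))), Add(-6280, -102)) = Mul(Add(2881, Rational(-115, 71)), -6382) = Mul(Rational(204436, 71), -6382) = Rational(-1304710552, 71)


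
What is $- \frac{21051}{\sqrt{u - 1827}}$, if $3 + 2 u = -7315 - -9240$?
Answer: $\frac{21051 i \sqrt{866}}{866} \approx 715.34 i$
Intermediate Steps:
$u = 961$ ($u = - \frac{3}{2} + \frac{-7315 - -9240}{2} = - \frac{3}{2} + \frac{-7315 + 9240}{2} = - \frac{3}{2} + \frac{1}{2} \cdot 1925 = - \frac{3}{2} + \frac{1925}{2} = 961$)
$- \frac{21051}{\sqrt{u - 1827}} = - \frac{21051}{\sqrt{961 - 1827}} = - \frac{21051}{\sqrt{-866}} = - \frac{21051}{i \sqrt{866}} = - 21051 \left(- \frac{i \sqrt{866}}{866}\right) = \frac{21051 i \sqrt{866}}{866}$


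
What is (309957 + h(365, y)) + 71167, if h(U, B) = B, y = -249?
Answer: 380875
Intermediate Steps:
(309957 + h(365, y)) + 71167 = (309957 - 249) + 71167 = 309708 + 71167 = 380875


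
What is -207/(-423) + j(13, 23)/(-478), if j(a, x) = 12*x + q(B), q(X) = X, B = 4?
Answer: -1083/11233 ≈ -0.096412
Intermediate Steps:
j(a, x) = 4 + 12*x (j(a, x) = 12*x + 4 = 4 + 12*x)
-207/(-423) + j(13, 23)/(-478) = -207/(-423) + (4 + 12*23)/(-478) = -207*(-1/423) + (4 + 276)*(-1/478) = 23/47 + 280*(-1/478) = 23/47 - 140/239 = -1083/11233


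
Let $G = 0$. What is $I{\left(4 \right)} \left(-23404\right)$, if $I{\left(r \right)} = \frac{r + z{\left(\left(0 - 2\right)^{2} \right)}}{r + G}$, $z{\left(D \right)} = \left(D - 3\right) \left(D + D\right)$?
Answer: $-70212$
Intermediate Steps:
$z{\left(D \right)} = 2 D \left(-3 + D\right)$ ($z{\left(D \right)} = \left(-3 + D\right) 2 D = 2 D \left(-3 + D\right)$)
$I{\left(r \right)} = \frac{8 + r}{r}$ ($I{\left(r \right)} = \frac{r + 2 \left(0 - 2\right)^{2} \left(-3 + \left(0 - 2\right)^{2}\right)}{r + 0} = \frac{r + 2 \left(-2\right)^{2} \left(-3 + \left(-2\right)^{2}\right)}{r} = \frac{r + 2 \cdot 4 \left(-3 + 4\right)}{r} = \frac{r + 2 \cdot 4 \cdot 1}{r} = \frac{r + 8}{r} = \frac{8 + r}{r}$)
$I{\left(4 \right)} \left(-23404\right) = \frac{8 + 4}{4} \left(-23404\right) = \frac{1}{4} \cdot 12 \left(-23404\right) = 3 \left(-23404\right) = -70212$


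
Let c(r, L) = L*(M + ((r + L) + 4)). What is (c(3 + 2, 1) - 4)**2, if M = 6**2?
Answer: 1764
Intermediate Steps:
M = 36
c(r, L) = L*(40 + L + r) (c(r, L) = L*(36 + ((r + L) + 4)) = L*(36 + ((L + r) + 4)) = L*(36 + (4 + L + r)) = L*(40 + L + r))
(c(3 + 2, 1) - 4)**2 = (1*(40 + 1 + (3 + 2)) - 4)**2 = (1*(40 + 1 + 5) - 4)**2 = (1*46 - 4)**2 = (46 - 4)**2 = 42**2 = 1764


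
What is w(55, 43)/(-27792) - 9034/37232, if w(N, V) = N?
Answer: -15820043/64671984 ≈ -0.24462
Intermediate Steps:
w(55, 43)/(-27792) - 9034/37232 = 55/(-27792) - 9034/37232 = 55*(-1/27792) - 9034*1/37232 = -55/27792 - 4517/18616 = -15820043/64671984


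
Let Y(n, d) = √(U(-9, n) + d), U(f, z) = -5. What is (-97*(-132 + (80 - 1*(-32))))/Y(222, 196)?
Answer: 1940*√191/191 ≈ 140.37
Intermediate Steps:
Y(n, d) = √(-5 + d)
(-97*(-132 + (80 - 1*(-32))))/Y(222, 196) = (-97*(-132 + (80 - 1*(-32))))/(√(-5 + 196)) = (-97*(-132 + (80 + 32)))/(√191) = (-97*(-132 + 112))*(√191/191) = (-97*(-20))*(√191/191) = 1940*(√191/191) = 1940*√191/191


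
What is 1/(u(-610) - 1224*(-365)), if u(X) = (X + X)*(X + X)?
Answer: 1/1935160 ≈ 5.1675e-7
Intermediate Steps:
u(X) = 4*X² (u(X) = (2*X)*(2*X) = 4*X²)
1/(u(-610) - 1224*(-365)) = 1/(4*(-610)² - 1224*(-365)) = 1/(4*372100 + 446760) = 1/(1488400 + 446760) = 1/1935160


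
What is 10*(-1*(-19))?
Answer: 190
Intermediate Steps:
10*(-1*(-19)) = 10*19 = 190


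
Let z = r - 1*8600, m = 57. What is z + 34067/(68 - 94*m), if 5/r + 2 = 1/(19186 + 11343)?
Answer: -2780614678869/322991530 ≈ -8608.9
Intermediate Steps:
r = -152645/61057 (r = 5/(-2 + 1/(19186 + 11343)) = 5/(-2 + 1/30529) = 5/(-61057/30529) = 5*(-30529/61057) = -152645/61057 ≈ -2.5000)
z = -525242845/61057 (z = -152645/61057 - 1*8600 = -152645/61057 - 8600 = -525242845/61057 ≈ -8602.5)
z + 34067/(68 - 94*m) = -525242845/61057 + 34067/(68 - 94*57) = -525242845/61057 + 34067/(68 - 5358) = -525242845/61057 + 34067/(-5290) = -525242845/61057 + 34067*(-1/5290) = -525242845/61057 - 34067/5290 = -2780614678869/322991530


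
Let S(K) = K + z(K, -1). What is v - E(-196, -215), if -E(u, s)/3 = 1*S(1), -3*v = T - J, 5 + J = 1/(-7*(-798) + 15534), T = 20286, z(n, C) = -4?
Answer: -429116159/63360 ≈ -6772.7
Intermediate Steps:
S(K) = -4 + K (S(K) = K - 4 = -4 + K)
J = -105599/21120 (J = -5 + 1/(-7*(-798) + 15534) = -5 + 1/(5586 + 15534) = -5 + 1/21120 = -105599/21120 ≈ -5.0000)
v = -428545919/63360 (v = -(20286 - 1*(-105599/21120))/3 = -(20286 + 105599/21120)/3 = -1/3*428545919/21120 = -428545919/63360 ≈ -6763.7)
E(u, s) = 9 (E(u, s) = -3*(-4 + 1) = -3*(-3) = 9)
v - E(-196, -215) = -428545919/63360 - 1*9 = -428545919/63360 - 9 = -429116159/63360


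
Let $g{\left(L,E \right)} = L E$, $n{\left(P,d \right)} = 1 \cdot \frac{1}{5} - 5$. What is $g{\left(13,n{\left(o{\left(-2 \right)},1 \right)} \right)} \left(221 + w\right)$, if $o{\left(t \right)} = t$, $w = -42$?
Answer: $- \frac{55848}{5} \approx -11170.0$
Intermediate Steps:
$n{\left(P,d \right)} = - \frac{24}{5}$ ($n{\left(P,d \right)} = 1 \cdot \frac{1}{5} - 5 = \frac{1}{5} - 5 = - \frac{24}{5}$)
$g{\left(L,E \right)} = E L$
$g{\left(13,n{\left(o{\left(-2 \right)},1 \right)} \right)} \left(221 + w\right) = \left(- \frac{24}{5}\right) 13 \left(221 - 42\right) = \left(- \frac{312}{5}\right) 179 = - \frac{55848}{5}$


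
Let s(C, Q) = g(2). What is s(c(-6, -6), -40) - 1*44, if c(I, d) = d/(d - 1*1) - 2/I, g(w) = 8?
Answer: -36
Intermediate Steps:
c(I, d) = -2/I + d/(-1 + d) (c(I, d) = d/(d - 1) - 2/I = d/(-1 + d) - 2/I = -2/I + d/(-1 + d))
s(C, Q) = 8
s(c(-6, -6), -40) - 1*44 = 8 - 1*44 = 8 - 44 = -36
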